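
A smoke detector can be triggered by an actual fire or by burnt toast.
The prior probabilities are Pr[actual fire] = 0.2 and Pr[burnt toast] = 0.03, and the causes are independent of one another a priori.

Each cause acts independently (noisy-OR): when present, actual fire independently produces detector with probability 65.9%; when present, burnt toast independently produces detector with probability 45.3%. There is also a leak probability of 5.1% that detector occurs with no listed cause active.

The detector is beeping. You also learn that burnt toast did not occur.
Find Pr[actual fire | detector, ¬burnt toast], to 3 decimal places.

Under noisy-OR, P(detector | causes) = 1 − (1−0.051)·∏(1−qᵢ) over the active causes.
Enumerate both values of actual fire and weight by the priors:
  P(detector | ¬burnt toast) = 0.051·0.8 + 0.676391·0.2
        = 0.040800 + 0.135278 = 0.176078
The terms with actual fire present sum to 0.135278, so
  P(actual fire | detector, ¬burnt toast) = 0.135278 / 0.176078 ≈ 0.768

Pr[actual fire | detector, ¬burnt toast] ≈ 0.768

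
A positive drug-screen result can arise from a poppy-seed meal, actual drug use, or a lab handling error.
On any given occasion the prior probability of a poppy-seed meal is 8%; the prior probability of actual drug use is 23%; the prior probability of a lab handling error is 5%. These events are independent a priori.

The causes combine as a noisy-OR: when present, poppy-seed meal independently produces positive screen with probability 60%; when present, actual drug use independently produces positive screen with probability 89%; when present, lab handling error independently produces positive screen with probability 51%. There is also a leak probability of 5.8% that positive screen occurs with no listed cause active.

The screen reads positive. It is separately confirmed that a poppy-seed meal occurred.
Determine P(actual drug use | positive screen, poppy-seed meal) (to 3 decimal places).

Under noisy-OR, P(positive screen | causes) = 1 − (1−0.058)·∏(1−qᵢ) over the active causes.
Sum P(positive screen|·) weighted by the priors over the 4 (actual drug use, lab handling error) configurations:
  P(positive screen | poppy-seed meal) = 0.6232·0.77·0.95 + 0.815368·0.77·0.05 + 0.958552·0.23·0.95 + 0.97969·0.23·0.05
        = 0.455871 + 0.031392 + 0.209444 + 0.011266 = 0.707973
The terms with actual drug use present sum to 0.220710, so
  P(actual drug use | positive screen, poppy-seed meal) = 0.220710 / 0.707973 ≈ 0.312

P(actual drug use | positive screen, poppy-seed meal) ≈ 0.312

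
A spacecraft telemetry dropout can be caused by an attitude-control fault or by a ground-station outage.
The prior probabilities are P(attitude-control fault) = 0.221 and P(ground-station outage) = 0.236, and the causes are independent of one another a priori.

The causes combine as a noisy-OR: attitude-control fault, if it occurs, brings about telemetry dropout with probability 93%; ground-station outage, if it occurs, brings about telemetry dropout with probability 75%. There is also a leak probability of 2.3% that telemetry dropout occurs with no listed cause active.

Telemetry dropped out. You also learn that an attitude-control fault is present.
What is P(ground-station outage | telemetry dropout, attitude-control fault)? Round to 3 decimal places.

Under noisy-OR, P(telemetry dropout | causes) = 1 − (1−0.023)·∏(1−qᵢ) over the active causes.
By total probability over both values of ground-station outage:
  P(telemetry dropout | attitude-control fault) = 0.93161×0.764 + 0.982903×0.236
        = 0.711750 + 0.231965 = 0.943715
Keeping only the ground-station outage-present terms gives 0.231965, so
  P(ground-station outage | telemetry dropout, attitude-control fault) = 0.231965 / 0.943715 ≈ 0.246

P(ground-station outage | telemetry dropout, attitude-control fault) ≈ 0.246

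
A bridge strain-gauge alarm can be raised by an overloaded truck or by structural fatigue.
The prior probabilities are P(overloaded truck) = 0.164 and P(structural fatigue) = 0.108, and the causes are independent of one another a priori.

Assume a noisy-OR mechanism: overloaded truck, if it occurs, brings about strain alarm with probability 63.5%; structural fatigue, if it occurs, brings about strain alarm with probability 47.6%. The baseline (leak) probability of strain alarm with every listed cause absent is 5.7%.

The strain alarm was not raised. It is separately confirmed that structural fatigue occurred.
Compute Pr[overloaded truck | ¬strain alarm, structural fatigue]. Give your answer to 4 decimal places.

Pr[overloaded truck | ¬strain alarm, structural fatigue] ≈ 0.0668

Under noisy-OR, P(strain alarm | causes) = 1 − (1−0.057)·∏(1−qᵢ) over the active causes.
P(¬strain alarm | structural fatigue) = 0.494132·0.836 + 0.180358·0.164 = 0.413094 + 0.029579 = 0.442673
Restricting to configurations with overloaded truck present: 0.180358·0.164 = 0.029579.
So P(overloaded truck | ¬strain alarm, structural fatigue) = 0.029579/0.442673 ≈ 0.0668.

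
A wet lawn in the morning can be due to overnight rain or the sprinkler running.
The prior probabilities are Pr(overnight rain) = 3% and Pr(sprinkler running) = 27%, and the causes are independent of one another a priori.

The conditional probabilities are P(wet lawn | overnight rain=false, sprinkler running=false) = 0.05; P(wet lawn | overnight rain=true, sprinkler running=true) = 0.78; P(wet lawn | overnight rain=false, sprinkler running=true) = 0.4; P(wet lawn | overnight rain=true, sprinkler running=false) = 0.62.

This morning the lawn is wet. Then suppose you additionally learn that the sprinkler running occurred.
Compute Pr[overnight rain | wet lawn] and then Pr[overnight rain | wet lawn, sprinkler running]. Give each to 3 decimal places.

Pr[overnight rain | wet lawn] ≈ 0.124; Pr[overnight rain | wet lawn, sprinkler running] ≈ 0.057

P(wet lawn) = 0.05·0.97·0.73 + 0.4·0.97·0.27 + 0.62·0.03·0.73 + 0.78·0.03·0.27 = 0.035405 + 0.104760 + 0.013578 + 0.006318 = 0.160061
Of this, 0.019896 comes from 0.013578 + 0.006318 (the overnight rain=true cases).
P(overnight rain | wet lawn) = 0.019896 / 0.160061 ≈ 0.124

Now condition on the additional information:
Weight on overnight rain=true, given the evidence: 0.78×0.03 = 0.023400
The normalizing constant is 0.4×0.97 + 0.78×0.03 = 0.411400
P(overnight rain | wet lawn, sprinkler running) = 0.023400/0.411400 ≈ 0.057
Conditioning on sprinkler running lowers the posterior on overnight rain: the classic explaining-away effect in a common-effect structure.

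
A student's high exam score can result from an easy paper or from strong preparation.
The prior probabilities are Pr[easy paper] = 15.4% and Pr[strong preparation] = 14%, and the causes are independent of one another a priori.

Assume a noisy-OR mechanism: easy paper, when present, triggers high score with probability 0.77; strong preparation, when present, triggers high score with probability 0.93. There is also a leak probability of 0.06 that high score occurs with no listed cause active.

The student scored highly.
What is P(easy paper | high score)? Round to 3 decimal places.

Under noisy-OR, P(high score | causes) = 1 − (1−0.06)·∏(1−qᵢ) over the active causes.
Enumerate the 4 (easy paper, strong preparation) configurations and weight by the priors:
  P(high score) = 0.06×0.846×0.86 + 0.9342×0.846×0.14 + 0.7838×0.154×0.86 + 0.984866×0.154×0.14
        = 0.043654 + 0.110647 + 0.103806 + 0.021234 = 0.279341
Keeping only the easy paper-present terms gives 0.125040, so
  P(easy paper | high score) = 0.125040 / 0.279341 ≈ 0.448

P(easy paper | high score) ≈ 0.448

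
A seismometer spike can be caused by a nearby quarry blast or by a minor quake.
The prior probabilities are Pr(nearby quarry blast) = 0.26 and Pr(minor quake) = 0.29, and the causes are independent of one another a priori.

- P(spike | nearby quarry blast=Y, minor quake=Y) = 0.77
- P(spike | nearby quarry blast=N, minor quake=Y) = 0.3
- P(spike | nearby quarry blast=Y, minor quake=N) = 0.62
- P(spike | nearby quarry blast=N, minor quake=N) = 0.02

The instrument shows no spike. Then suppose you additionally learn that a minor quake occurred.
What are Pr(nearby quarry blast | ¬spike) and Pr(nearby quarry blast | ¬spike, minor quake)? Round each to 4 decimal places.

Sum P(¬spike|·) weighted by the priors over the 4 (nearby quarry blast, minor quake) configurations:
  P(¬spike) = 0.98·0.74·0.71 + 0.7·0.74·0.29 + 0.38·0.26·0.71 + 0.23·0.26·0.29
        = 0.514892 + 0.150220 + 0.070148 + 0.017342 = 0.752602
The terms with nearby quarry blast present sum to 0.087490, so
  P(nearby quarry blast | ¬spike) = 0.087490 / 0.752602 ≈ 0.1163

With the extra evidence:
Weight on nearby quarry blast=true, given the evidence: 0.23×0.26 = 0.059800
Normalizer over all consistent configurations: 0.7×0.74 + 0.23×0.26 = 0.577800
P(nearby quarry blast | ¬spike, minor quake) = 0.059800/0.577800 ≈ 0.1035

Pr(nearby quarry blast | ¬spike) ≈ 0.1163; Pr(nearby quarry blast | ¬spike, minor quake) ≈ 0.1035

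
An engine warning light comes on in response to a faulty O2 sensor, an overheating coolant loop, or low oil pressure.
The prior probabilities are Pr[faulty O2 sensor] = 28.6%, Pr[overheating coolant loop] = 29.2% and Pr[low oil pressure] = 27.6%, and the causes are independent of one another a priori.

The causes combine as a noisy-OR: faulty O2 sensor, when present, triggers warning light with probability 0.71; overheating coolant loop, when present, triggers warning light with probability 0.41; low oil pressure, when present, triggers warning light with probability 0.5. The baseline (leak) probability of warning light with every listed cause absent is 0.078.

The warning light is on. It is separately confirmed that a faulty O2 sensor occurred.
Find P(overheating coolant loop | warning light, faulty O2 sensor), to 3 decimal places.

Under noisy-OR, P(warning light | causes) = 1 − (1−0.078)·∏(1−qᵢ) over the active causes.
Weight on overheating coolant loop=true, given the evidence: 0.178058 + 0.074235 = 0.252293
Normalizer over all consistent configurations: 0.73262·0.708·0.724 + 0.86631·0.708·0.276 + 0.842246·0.292·0.724 + 0.921123·0.292·0.276 = 0.797112
P(overheating coolant loop | warning light, faulty O2 sensor) = 0.252293/0.797112 ≈ 0.317

P(overheating coolant loop | warning light, faulty O2 sensor) ≈ 0.317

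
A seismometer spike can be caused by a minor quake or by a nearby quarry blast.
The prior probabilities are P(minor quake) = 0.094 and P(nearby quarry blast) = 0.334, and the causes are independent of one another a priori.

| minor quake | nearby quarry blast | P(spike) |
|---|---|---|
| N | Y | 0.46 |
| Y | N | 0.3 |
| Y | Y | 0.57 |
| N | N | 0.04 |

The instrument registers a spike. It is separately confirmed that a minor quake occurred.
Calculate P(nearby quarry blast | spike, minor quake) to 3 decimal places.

P(nearby quarry blast | spike, minor quake) ≈ 0.488

Sum P(spike|·) weighted by the priors over both values of nearby quarry blast:
  P(spike | minor quake) = 0.3×0.666 + 0.57×0.334
        = 0.199800 + 0.190380 = 0.390180
Keeping only the nearby quarry blast-present terms gives 0.190380, so
  P(nearby quarry blast | spike, minor quake) = 0.190380 / 0.390180 ≈ 0.488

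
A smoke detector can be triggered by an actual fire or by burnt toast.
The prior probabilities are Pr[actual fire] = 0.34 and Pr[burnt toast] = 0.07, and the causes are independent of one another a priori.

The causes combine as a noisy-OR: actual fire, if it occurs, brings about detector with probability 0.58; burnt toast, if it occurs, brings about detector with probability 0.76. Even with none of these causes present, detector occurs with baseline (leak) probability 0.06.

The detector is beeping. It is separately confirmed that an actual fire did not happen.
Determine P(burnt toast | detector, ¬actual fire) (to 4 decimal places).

Under noisy-OR, P(detector | causes) = 1 − (1−0.06)·∏(1−qᵢ) over the active causes.
P(detector | ¬actual fire) = 0.06*0.93 + 0.7744*0.07 = 0.055800 + 0.054208 = 0.110008
Of this, 0.054208 comes from 0.7744*0.07 (the burnt toast=true cases).
So P(burnt toast | detector, ¬actual fire) = 0.054208/0.110008 ≈ 0.4928.

P(burnt toast | detector, ¬actual fire) ≈ 0.4928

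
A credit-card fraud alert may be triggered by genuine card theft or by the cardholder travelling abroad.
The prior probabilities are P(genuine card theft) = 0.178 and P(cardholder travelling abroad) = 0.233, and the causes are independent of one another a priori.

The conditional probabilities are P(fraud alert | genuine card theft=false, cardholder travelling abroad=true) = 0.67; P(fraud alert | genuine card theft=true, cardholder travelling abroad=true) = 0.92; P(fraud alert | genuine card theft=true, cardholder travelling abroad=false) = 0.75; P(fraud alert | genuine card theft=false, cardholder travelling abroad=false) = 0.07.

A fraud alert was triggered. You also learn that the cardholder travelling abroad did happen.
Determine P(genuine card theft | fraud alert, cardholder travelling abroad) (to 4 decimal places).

P(fraud alert | cardholder travelling abroad) = 0.67×0.822 + 0.92×0.178 = 0.550740 + 0.163760 = 0.714500
The genuine card theft-present share is 0.92×0.178 = 0.163760.
So P(genuine card theft | fraud alert, cardholder travelling abroad) = 0.163760/0.714500 ≈ 0.2292.

P(genuine card theft | fraud alert, cardholder travelling abroad) ≈ 0.2292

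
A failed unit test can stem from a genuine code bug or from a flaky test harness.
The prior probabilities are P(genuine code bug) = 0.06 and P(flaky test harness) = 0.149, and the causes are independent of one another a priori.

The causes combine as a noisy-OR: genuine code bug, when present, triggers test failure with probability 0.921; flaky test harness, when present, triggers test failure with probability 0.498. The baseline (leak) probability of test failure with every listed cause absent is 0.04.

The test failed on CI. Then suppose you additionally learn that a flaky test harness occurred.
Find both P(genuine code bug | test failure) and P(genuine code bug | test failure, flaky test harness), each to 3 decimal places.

Under noisy-OR, P(test failure | causes) = 1 − (1−0.04)·∏(1−qᵢ) over the active causes.
Enumerate the 4 (genuine code bug, flaky test harness) configurations and weight by the priors:
  P(test failure) = 0.04·0.94·0.851 + 0.51808·0.94·0.149 + 0.92416·0.06·0.851 + 0.961928·0.06·0.149
        = 0.031998 + 0.072562 + 0.047188 + 0.008600 = 0.160348
Configurations with genuine code bug contribute 0.055788, so
  P(genuine code bug | test failure) = 0.055788 / 0.160348 ≈ 0.348

Now condition on the additional information:
Sum P(test failure|·) weighted by the priors over both values of genuine code bug:
  P(test failure | flaky test harness) = 0.51808×0.94 + 0.961928×0.06
        = 0.486995 + 0.057716 = 0.544711
The terms with genuine code bug present sum to 0.057716, so
  P(genuine code bug | test failure, flaky test harness) = 0.057716 / 0.544711 ≈ 0.106

P(genuine code bug | test failure) ≈ 0.348; P(genuine code bug | test failure, flaky test harness) ≈ 0.106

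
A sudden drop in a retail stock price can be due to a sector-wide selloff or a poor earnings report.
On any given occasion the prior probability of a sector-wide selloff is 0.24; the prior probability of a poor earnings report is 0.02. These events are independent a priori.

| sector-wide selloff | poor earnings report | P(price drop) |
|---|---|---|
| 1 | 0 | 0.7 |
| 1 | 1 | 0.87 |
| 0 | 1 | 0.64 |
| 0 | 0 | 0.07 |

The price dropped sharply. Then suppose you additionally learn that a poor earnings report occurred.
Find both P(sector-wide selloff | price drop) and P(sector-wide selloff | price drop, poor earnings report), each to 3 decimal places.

For the numerator, keep only sector-wide selloff=true terms: 0.164640 + 0.004176 = 0.168816
Denominator P(price drop): 0.07*0.76*0.98 + 0.64*0.76*0.02 + 0.7*0.24*0.98 + 0.87*0.24*0.02 = 0.230680
Posterior = 0.168816 / 0.230680 ≈ 0.732

Now condition on the additional information:
P(price drop | poor earnings report) = 0.64·0.76 + 0.87·0.24 = 0.486400 + 0.208800 = 0.695200
The sector-wide selloff-present share is 0.87·0.24 = 0.208800.
P(sector-wide selloff | price drop, poor earnings report) = 0.208800 / 0.695200 ≈ 0.300
Conditioning on poor earnings report lowers the posterior on sector-wide selloff: the classic explaining-away effect in a common-effect structure.

P(sector-wide selloff | price drop) ≈ 0.732; P(sector-wide selloff | price drop, poor earnings report) ≈ 0.300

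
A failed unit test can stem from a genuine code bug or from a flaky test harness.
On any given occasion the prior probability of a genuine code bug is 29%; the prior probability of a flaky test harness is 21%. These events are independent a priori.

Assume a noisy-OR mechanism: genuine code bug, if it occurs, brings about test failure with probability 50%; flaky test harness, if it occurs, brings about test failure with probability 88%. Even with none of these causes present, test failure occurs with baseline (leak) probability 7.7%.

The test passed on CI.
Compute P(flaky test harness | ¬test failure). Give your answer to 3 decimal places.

P(flaky test harness | ¬test failure) ≈ 0.031

Under noisy-OR, P(test failure | causes) = 1 − (1−0.077)·∏(1−qᵢ) over the active causes.
For the numerator, keep only flaky test harness=true terms: 0.016514 + 0.003373 = 0.019887
Denominator P(¬test failure): 0.923×0.71×0.79 + 0.11076×0.71×0.21 + 0.4615×0.29×0.79 + 0.05538×0.29×0.21 = 0.643328
P(flaky test harness | ¬test failure) = 0.019887/0.643328 ≈ 0.031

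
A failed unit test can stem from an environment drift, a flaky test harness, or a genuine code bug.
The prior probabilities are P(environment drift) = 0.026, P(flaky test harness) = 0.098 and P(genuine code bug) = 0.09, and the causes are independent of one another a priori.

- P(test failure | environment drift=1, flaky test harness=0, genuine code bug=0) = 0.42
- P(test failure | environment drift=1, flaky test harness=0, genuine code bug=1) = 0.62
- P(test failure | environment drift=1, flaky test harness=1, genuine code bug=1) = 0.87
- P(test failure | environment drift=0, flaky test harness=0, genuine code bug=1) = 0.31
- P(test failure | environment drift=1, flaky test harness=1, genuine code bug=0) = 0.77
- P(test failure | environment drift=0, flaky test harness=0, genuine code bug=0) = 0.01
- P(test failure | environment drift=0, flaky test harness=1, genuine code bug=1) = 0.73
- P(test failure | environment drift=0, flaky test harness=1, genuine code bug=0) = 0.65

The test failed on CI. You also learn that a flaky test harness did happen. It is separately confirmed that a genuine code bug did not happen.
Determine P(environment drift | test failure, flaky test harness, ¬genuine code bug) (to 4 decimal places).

P(environment drift | test failure, flaky test harness, ¬genuine code bug) ≈ 0.0307

P(test failure | flaky test harness, ¬genuine code bug) = 0.65*0.974 + 0.77*0.026 = 0.633100 + 0.020020 = 0.653120
Of this, 0.020020 comes from 0.77*0.026 (the environment drift=true cases).
Hence the posterior is 0.020020/0.653120 ≈ 0.0307.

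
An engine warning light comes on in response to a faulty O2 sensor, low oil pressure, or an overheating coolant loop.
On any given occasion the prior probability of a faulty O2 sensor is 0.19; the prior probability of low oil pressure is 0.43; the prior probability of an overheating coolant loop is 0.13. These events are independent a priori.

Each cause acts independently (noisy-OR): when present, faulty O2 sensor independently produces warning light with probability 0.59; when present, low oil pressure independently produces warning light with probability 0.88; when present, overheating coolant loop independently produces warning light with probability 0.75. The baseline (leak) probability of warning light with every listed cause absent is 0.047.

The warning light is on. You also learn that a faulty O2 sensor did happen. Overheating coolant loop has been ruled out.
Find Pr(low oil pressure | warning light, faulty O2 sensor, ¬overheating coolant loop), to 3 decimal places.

Pr(low oil pressure | warning light, faulty O2 sensor, ¬overheating coolant loop) ≈ 0.541

Under noisy-OR, P(warning light | causes) = 1 − (1−0.047)·∏(1−qᵢ) over the active causes.
Enumerate both values of low oil pressure and weight by the priors:
  P(warning light | faulty O2 sensor, ¬overheating coolant loop) = 0.60927*0.57 + 0.953112*0.43
        = 0.347284 + 0.409838 = 0.757122
Configurations with low oil pressure contribute 0.409838, so
  P(low oil pressure | warning light, faulty O2 sensor, ¬overheating coolant loop) = 0.409838 / 0.757122 ≈ 0.541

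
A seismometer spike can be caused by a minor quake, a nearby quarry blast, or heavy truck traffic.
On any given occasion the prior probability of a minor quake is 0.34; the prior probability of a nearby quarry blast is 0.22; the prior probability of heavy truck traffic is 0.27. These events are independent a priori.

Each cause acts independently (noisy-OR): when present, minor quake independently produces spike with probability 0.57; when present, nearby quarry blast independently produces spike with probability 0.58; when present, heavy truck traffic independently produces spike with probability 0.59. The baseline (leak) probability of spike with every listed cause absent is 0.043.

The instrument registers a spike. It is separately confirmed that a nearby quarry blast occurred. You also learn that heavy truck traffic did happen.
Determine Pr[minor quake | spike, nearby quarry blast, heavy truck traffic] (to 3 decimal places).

Under noisy-OR, P(spike | causes) = 1 − (1−0.043)·∏(1−qᵢ) over the active causes.
Sum P(spike|·) weighted by the priors over both values of minor quake:
  P(spike | nearby quarry blast, heavy truck traffic) = 0.835205×0.66 + 0.929138×0.34
        = 0.551235 + 0.315907 = 0.867142
Keeping only the minor quake-present terms gives 0.315907, so
  P(minor quake | spike, nearby quarry blast, heavy truck traffic) = 0.315907 / 0.867142 ≈ 0.364

Pr[minor quake | spike, nearby quarry blast, heavy truck traffic] ≈ 0.364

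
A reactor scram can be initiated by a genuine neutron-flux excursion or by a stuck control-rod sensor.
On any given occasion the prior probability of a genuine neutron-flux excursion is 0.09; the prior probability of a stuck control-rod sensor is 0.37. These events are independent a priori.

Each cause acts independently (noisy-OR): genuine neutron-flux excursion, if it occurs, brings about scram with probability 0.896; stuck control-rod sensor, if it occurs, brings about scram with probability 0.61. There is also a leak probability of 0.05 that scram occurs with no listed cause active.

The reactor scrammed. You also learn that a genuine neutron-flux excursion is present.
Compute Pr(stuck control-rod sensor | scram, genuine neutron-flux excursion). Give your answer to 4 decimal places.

Under noisy-OR, P(scram | causes) = 1 − (1−0.05)·∏(1−qᵢ) over the active causes.
P(scram | genuine neutron-flux excursion) = 0.9012*0.63 + 0.961468*0.37 = 0.567756 + 0.355743 = 0.923499
The stuck control-rod sensor-present share is 0.961468*0.37 = 0.355743.
Hence the posterior is 0.355743/0.923499 ≈ 0.3852.

Pr(stuck control-rod sensor | scram, genuine neutron-flux excursion) ≈ 0.3852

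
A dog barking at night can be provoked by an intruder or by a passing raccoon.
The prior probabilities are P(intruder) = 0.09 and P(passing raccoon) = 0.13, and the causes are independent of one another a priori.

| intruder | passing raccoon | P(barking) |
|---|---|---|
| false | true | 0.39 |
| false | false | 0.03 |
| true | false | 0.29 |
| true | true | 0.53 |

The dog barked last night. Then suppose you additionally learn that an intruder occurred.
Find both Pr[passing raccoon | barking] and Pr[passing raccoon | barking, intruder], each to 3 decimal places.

By total probability over the 4 (intruder, passing raccoon) configurations:
  P(barking) = 0.03·0.91·0.87 + 0.39·0.91·0.13 + 0.29·0.09·0.87 + 0.53·0.09·0.13
        = 0.023751 + 0.046137 + 0.022707 + 0.006201 = 0.098796
Configurations with passing raccoon contribute 0.052338, so
  P(passing raccoon | barking) = 0.052338 / 0.098796 ≈ 0.530

With the extra evidence:
P(barking | intruder) = 0.29·0.87 + 0.53·0.13 = 0.252300 + 0.068900 = 0.321200
Of this, 0.068900 comes from 0.53·0.13 (the passing raccoon=true cases).
So P(passing raccoon | barking, intruder) = 0.068900/0.321200 ≈ 0.215.
Conditioning on intruder lowers the posterior on passing raccoon: the classic explaining-away effect in a common-effect structure.

Pr[passing raccoon | barking] ≈ 0.530; Pr[passing raccoon | barking, intruder] ≈ 0.215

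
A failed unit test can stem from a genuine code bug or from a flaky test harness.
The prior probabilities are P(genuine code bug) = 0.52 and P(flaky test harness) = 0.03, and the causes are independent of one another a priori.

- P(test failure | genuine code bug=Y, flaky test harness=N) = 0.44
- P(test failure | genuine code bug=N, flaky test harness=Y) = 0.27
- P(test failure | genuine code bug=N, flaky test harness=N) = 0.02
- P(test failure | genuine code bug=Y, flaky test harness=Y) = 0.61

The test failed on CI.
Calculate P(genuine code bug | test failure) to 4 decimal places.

Weight on genuine code bug=true, given the evidence: 0.221936 + 0.009516 = 0.231452
The normalizing constant is 0.02*0.48*0.97 + 0.27*0.48*0.03 + 0.44*0.52*0.97 + 0.61*0.52*0.03 = 0.244652
Posterior = 0.231452 / 0.244652 ≈ 0.9460

P(genuine code bug | test failure) ≈ 0.9460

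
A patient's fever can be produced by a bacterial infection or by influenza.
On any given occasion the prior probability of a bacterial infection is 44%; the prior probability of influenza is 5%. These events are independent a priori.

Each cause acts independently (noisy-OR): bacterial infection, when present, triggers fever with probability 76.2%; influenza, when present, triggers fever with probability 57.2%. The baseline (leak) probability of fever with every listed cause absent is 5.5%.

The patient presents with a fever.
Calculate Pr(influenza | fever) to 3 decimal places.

Under noisy-OR, P(fever | causes) = 1 − (1−0.055)·∏(1−qᵢ) over the active causes.
P(fever) = 0.055·0.56·0.95 + 0.59554·0.56·0.05 + 0.77509·0.44·0.95 + 0.903739·0.44·0.05 = 0.029260 + 0.016675 + 0.323988 + 0.019882 = 0.389805
The influenza-present share is 0.016675 + 0.019882 = 0.036557.
Hence the posterior is 0.036557/0.389805 ≈ 0.094.

Pr(influenza | fever) ≈ 0.094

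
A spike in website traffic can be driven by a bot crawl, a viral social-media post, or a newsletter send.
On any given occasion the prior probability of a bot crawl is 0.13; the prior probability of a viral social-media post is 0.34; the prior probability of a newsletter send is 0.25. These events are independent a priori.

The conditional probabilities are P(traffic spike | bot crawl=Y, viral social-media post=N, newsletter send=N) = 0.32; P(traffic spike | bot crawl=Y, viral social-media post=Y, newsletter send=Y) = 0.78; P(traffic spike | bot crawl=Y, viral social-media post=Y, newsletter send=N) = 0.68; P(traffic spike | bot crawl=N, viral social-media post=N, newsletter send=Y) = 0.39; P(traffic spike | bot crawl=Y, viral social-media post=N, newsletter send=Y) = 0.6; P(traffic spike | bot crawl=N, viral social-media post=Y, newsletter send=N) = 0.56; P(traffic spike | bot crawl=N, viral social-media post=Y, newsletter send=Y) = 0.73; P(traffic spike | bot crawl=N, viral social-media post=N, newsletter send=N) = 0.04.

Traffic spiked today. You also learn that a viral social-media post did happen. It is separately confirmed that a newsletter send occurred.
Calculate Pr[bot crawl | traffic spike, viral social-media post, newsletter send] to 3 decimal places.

Pr[bot crawl | traffic spike, viral social-media post, newsletter send] ≈ 0.138

Weight on bot crawl=true, given the evidence: 0.78*0.13 = 0.101400
Denominator P(traffic spike | viral social-media post, newsletter send): 0.73*0.87 + 0.78*0.13 = 0.736500
P(bot crawl | traffic spike, viral social-media post, newsletter send) = 0.101400/0.736500 ≈ 0.138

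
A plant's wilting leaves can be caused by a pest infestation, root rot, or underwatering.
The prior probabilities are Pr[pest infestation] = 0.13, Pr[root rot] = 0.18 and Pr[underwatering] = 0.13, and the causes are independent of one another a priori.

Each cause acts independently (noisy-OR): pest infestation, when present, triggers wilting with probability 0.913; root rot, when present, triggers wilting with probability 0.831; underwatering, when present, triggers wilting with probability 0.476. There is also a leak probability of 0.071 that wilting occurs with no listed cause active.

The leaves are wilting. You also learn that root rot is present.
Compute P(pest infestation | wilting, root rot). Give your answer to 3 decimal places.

P(pest infestation | wilting, root rot) ≈ 0.147

Under noisy-OR, P(wilting | causes) = 1 − (1−0.071)·∏(1−qᵢ) over the active causes.
By total probability over the 4 (pest infestation, underwatering) configurations:
  P(wilting | root rot) = 0.842999*0.87*0.87 + 0.917731*0.87*0.13 + 0.986341*0.13*0.87 + 0.992843*0.13*0.13
        = 0.638066 + 0.103795 + 0.111555 + 0.016779 = 0.870195
Keeping only the pest infestation-present terms gives 0.128334, so
  P(pest infestation | wilting, root rot) = 0.128334 / 0.870195 ≈ 0.147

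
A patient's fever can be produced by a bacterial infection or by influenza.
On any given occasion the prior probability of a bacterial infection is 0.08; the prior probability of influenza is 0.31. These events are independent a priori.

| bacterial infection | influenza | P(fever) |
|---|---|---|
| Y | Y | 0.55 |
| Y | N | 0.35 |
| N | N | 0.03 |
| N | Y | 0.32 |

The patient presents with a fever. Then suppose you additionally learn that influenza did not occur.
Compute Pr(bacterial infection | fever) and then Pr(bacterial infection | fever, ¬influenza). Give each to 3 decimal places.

Weight on bacterial infection=true, given the evidence: 0.019320 + 0.013640 = 0.032960
Denominator P(fever): 0.03*0.92*0.69 + 0.32*0.92*0.31 + 0.35*0.08*0.69 + 0.55*0.08*0.31 = 0.143268
Posterior = 0.032960 / 0.143268 ≈ 0.230

Now also conditioning on influenza≠true:
P(fever | ¬influenza) = 0.03·0.92 + 0.35·0.08 = 0.027600 + 0.028000 = 0.055600
Of this, 0.028000 comes from 0.35·0.08 (the bacterial infection=true cases).
So P(bacterial infection | fever, ¬influenza) = 0.028000/0.055600 ≈ 0.504.
Ruling out influenza raises the posterior on bacterial infection — the flip side of explaining away.

Pr(bacterial infection | fever) ≈ 0.230; Pr(bacterial infection | fever, ¬influenza) ≈ 0.504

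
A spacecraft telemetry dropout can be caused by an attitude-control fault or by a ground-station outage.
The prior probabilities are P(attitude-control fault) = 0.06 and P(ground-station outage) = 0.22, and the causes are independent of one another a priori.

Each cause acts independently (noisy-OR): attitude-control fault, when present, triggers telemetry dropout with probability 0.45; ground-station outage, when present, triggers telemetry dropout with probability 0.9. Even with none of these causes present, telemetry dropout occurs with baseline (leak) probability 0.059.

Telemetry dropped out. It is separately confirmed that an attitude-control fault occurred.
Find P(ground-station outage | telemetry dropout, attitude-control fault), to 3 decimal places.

Under noisy-OR, P(telemetry dropout | causes) = 1 − (1−0.059)·∏(1−qᵢ) over the active causes.
Enumerate both values of ground-station outage and weight by the priors:
  P(telemetry dropout | attitude-control fault) = 0.48245·0.78 + 0.948245·0.22
        = 0.376311 + 0.208614 = 0.584925
Configurations with ground-station outage contribute 0.208614, so
  P(ground-station outage | telemetry dropout, attitude-control fault) = 0.208614 / 0.584925 ≈ 0.357

P(ground-station outage | telemetry dropout, attitude-control fault) ≈ 0.357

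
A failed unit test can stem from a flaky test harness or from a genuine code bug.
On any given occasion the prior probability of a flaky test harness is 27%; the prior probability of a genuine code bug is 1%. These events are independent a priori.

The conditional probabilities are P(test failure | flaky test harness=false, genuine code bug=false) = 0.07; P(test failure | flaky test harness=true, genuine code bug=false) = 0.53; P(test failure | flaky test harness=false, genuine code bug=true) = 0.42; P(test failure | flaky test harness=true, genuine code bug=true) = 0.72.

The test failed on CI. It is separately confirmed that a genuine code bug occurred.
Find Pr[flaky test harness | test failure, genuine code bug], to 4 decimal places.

Pr[flaky test harness | test failure, genuine code bug] ≈ 0.3880

Numerator (weight on configurations with flaky test harness): 0.72×0.27 = 0.194400
The normalizing constant is 0.42×0.73 + 0.72×0.27 = 0.501000
P(flaky test harness | test failure, genuine code bug) = 0.194400/0.501000 ≈ 0.3880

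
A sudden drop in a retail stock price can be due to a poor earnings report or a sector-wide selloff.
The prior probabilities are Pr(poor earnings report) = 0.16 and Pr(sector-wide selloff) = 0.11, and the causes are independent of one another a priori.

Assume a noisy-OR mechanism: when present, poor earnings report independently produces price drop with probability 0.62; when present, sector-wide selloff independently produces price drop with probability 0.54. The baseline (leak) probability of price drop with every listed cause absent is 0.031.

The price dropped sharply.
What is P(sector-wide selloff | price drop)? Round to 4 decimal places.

P(sector-wide selloff | price drop) ≈ 0.3678

Under noisy-OR, P(price drop | causes) = 1 − (1−0.031)·∏(1−qᵢ) over the active causes.
Weight on sector-wide selloff=true, given the evidence: 0.051214 + 0.014619 = 0.065833
Denominator P(price drop): 0.031·0.84·0.89 + 0.55426·0.84·0.11 + 0.63178·0.16·0.89 + 0.830619·0.16·0.11 = 0.178974
P(sector-wide selloff | price drop) = 0.065833/0.178974 ≈ 0.3678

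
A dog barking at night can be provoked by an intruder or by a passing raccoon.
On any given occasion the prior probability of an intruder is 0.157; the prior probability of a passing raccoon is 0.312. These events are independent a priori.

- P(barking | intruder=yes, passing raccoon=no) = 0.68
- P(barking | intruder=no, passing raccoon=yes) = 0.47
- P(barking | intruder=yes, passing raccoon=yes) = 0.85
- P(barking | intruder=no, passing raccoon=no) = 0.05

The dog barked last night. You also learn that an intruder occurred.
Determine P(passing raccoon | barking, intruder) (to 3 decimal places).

P(passing raccoon | barking, intruder) ≈ 0.362

P(barking | intruder) = 0.68·0.688 + 0.85·0.312 = 0.467840 + 0.265200 = 0.733040
The passing raccoon-present share is 0.85·0.312 = 0.265200.
Hence the posterior is 0.265200/0.733040 ≈ 0.362.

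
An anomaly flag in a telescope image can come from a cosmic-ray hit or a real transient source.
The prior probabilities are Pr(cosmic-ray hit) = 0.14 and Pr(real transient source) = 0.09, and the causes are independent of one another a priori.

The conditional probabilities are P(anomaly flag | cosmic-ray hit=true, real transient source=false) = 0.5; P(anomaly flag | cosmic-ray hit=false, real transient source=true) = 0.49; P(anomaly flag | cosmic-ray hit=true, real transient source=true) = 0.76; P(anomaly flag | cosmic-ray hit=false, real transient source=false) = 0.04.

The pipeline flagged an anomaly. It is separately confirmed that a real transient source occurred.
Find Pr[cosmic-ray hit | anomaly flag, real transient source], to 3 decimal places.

Pr[cosmic-ray hit | anomaly flag, real transient source] ≈ 0.202

Weight on cosmic-ray hit=true, given the evidence: 0.76*0.14 = 0.106400
Normalizer over all consistent configurations: 0.49*0.86 + 0.76*0.14 = 0.527800
Posterior = 0.106400 / 0.527800 ≈ 0.202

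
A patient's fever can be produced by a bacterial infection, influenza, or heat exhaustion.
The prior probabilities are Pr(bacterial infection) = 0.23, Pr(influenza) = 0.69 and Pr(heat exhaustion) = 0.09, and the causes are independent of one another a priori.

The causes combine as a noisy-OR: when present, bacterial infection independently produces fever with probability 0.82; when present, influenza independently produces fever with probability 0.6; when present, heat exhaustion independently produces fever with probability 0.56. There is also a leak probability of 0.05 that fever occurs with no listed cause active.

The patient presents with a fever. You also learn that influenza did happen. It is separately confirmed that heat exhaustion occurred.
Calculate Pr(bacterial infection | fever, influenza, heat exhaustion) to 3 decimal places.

Pr(bacterial infection | fever, influenza, heat exhaustion) ≈ 0.258

Under noisy-OR, P(fever | causes) = 1 − (1−0.05)·∏(1−qᵢ) over the active causes.
By total probability over both values of bacterial infection:
  P(fever | influenza, heat exhaustion) = 0.8328×0.77 + 0.969904×0.23
        = 0.641256 + 0.223078 = 0.864334
The terms with bacterial infection present sum to 0.223078, so
  P(bacterial infection | fever, influenza, heat exhaustion) = 0.223078 / 0.864334 ≈ 0.258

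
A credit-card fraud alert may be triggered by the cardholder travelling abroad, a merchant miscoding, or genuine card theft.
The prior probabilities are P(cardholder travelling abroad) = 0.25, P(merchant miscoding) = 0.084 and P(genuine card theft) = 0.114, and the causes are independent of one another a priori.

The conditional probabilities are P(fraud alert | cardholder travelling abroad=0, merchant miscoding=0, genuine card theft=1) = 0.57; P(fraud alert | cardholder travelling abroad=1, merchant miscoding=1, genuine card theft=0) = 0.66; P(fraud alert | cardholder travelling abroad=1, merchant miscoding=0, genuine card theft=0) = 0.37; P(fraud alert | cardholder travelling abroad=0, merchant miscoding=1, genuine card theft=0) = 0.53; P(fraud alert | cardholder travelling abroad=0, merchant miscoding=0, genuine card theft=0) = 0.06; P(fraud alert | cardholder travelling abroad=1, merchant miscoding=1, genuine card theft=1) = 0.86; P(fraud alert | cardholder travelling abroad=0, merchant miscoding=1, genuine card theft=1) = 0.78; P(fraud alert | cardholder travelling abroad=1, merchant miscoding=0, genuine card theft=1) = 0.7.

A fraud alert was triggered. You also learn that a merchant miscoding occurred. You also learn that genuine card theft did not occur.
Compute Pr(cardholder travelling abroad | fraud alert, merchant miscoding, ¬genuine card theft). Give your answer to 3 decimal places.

Sum P(fraud alert|·) weighted by the priors over both values of cardholder travelling abroad:
  P(fraud alert | merchant miscoding, ¬genuine card theft) = 0.53*0.75 + 0.66*0.25
        = 0.397500 + 0.165000 = 0.562500
Configurations with cardholder travelling abroad contribute 0.165000, so
  P(cardholder travelling abroad | fraud alert, merchant miscoding, ¬genuine card theft) = 0.165000 / 0.562500 ≈ 0.293

Pr(cardholder travelling abroad | fraud alert, merchant miscoding, ¬genuine card theft) ≈ 0.293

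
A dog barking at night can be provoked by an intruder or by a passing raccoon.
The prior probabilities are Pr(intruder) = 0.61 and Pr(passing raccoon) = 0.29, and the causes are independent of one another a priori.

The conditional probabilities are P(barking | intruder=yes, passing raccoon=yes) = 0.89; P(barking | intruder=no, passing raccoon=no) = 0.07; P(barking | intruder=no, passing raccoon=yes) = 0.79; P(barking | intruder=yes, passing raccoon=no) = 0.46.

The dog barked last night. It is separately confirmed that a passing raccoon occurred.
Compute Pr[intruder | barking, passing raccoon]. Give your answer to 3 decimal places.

P(barking | passing raccoon) = 0.79×0.39 + 0.89×0.61 = 0.308100 + 0.542900 = 0.851000
Restricting to configurations with intruder present: 0.89×0.61 = 0.542900.
So P(intruder | barking, passing raccoon) = 0.542900/0.851000 ≈ 0.638.

Pr[intruder | barking, passing raccoon] ≈ 0.638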